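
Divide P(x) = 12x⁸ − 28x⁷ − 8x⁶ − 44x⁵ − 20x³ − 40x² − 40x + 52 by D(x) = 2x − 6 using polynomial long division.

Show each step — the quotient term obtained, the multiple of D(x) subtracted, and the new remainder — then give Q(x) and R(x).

Step 1: lead(12x⁸ − 28x⁷ − 8x⁶ − 44x⁵ − 20x³ − 40x² − 40x + 52) ÷ lead(D) = 12x⁸ ÷ 2x = 6x⁷. Subtract (6x⁷)·D = 12x⁸ − 36x⁷. Remainder: 8x⁷ − 8x⁶ − 44x⁵ − 20x³ − 40x² − 40x + 52.
Step 2: lead(8x⁷ − 8x⁶ − 44x⁵ − 20x³ − 40x² − 40x + 52) ÷ lead(D) = 8x⁷ ÷ 2x = 4x⁶. Subtract (4x⁶)·D = 8x⁷ − 24x⁶. Remainder: 16x⁶ − 44x⁵ − 20x³ − 40x² − 40x + 52.
Step 3: lead(16x⁶ − 44x⁵ − 20x³ − 40x² − 40x + 52) ÷ lead(D) = 16x⁶ ÷ 2x = 8x⁵. Subtract (8x⁵)·D = 16x⁶ − 48x⁵. Remainder: 4x⁵ − 20x³ − 40x² − 40x + 52.
Step 4: lead(4x⁵ − 20x³ − 40x² − 40x + 52) ÷ lead(D) = 4x⁵ ÷ 2x = 2x⁴. Subtract (2x⁴)·D = 4x⁵ − 12x⁴. Remainder: 12x⁴ − 20x³ − 40x² − 40x + 52.
Step 5: lead(12x⁴ − 20x³ − 40x² − 40x + 52) ÷ lead(D) = 12x⁴ ÷ 2x = 6x³. Subtract (6x³)·D = 12x⁴ − 36x³. Remainder: 16x³ − 40x² − 40x + 52.
Step 6: lead(16x³ − 40x² − 40x + 52) ÷ lead(D) = 16x³ ÷ 2x = 8x². Subtract (8x²)·D = 16x³ − 48x². Remainder: 8x² − 40x + 52.
Step 7: lead(8x² − 40x + 52) ÷ lead(D) = 8x² ÷ 2x = 4x. Subtract (4x)·D = 8x² − 24x. Remainder: −16x + 52.
Step 8: lead(−16x + 52) ÷ lead(D) = −16x ÷ 2x = −8. Subtract (−8)·D = −16x + 48. Remainder: 4.

Q(x) = 6x⁷ + 4x⁶ + 8x⁵ + 2x⁴ + 6x³ + 8x² + 4x − 8; R(x) = 4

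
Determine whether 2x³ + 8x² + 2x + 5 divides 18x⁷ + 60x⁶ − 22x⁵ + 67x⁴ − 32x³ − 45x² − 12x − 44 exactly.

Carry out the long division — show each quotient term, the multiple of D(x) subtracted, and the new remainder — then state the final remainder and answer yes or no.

R(x) = 5x² + x + 1, so D(x) is not a factor of P(x). no

Step 1: lead(18x⁷ + 60x⁶ − 22x⁵ + 67x⁴ − 32x³ − 45x² − 12x − 44) ÷ lead(D) = 18x⁷ ÷ 2x³ = 9x⁴. Subtract (9x⁴)·D = 18x⁷ + 72x⁶ + 18x⁵ + 45x⁴. Remainder: −12x⁶ − 40x⁵ + 22x⁴ − 32x³ − 45x² − 12x − 44.
Step 2: lead(−12x⁶ − 40x⁵ + 22x⁴ − 32x³ − 45x² − 12x − 44) ÷ lead(D) = −12x⁶ ÷ 2x³ = −6x³. Subtract (−6x³)·D = −12x⁶ − 48x⁵ − 12x⁴ − 30x³. Remainder: 8x⁵ + 34x⁴ − 2x³ − 45x² − 12x − 44.
Step 3: lead(8x⁵ + 34x⁴ − 2x³ − 45x² − 12x − 44) ÷ lead(D) = 8x⁵ ÷ 2x³ = 4x². Subtract (4x²)·D = 8x⁵ + 32x⁴ + 8x³ + 20x². Remainder: 2x⁴ − 10x³ − 65x² − 12x − 44.
Step 4: lead(2x⁴ − 10x³ − 65x² − 12x − 44) ÷ lead(D) = 2x⁴ ÷ 2x³ = x. Subtract (x)·D = 2x⁴ + 8x³ + 2x² + 5x. Remainder: −18x³ − 67x² − 17x − 44.
Step 5: lead(−18x³ − 67x² − 17x − 44) ÷ lead(D) = −18x³ ÷ 2x³ = −9. Subtract (−9)·D = −18x³ − 72x² − 18x − 45. Remainder: 5x² + x + 1.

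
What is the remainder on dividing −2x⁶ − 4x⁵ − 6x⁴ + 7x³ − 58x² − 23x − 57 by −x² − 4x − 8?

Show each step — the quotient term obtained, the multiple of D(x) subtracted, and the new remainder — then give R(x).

Step 1: lead(−2x⁶ − 4x⁵ − 6x⁴ + 7x³ − 58x² − 23x − 57) ÷ lead(D) = −2x⁶ ÷ −x² = 2x⁴. Subtract (2x⁴)·D = −2x⁶ − 8x⁵ − 16x⁴. Remainder: 4x⁵ + 10x⁴ + 7x³ − 58x² − 23x − 57.
Step 2: lead(4x⁵ + 10x⁴ + 7x³ − 58x² − 23x − 57) ÷ lead(D) = 4x⁵ ÷ −x² = −4x³. Subtract (−4x³)·D = 4x⁵ + 16x⁴ + 32x³. Remainder: −6x⁴ − 25x³ − 58x² − 23x − 57.
Step 3: lead(−6x⁴ − 25x³ − 58x² − 23x − 57) ÷ lead(D) = −6x⁴ ÷ −x² = 6x². Subtract (6x²)·D = −6x⁴ − 24x³ − 48x². Remainder: −x³ − 10x² − 23x − 57.
Step 4: lead(−x³ − 10x² − 23x − 57) ÷ lead(D) = −x³ ÷ −x² = x. Subtract (x)·D = −x³ − 4x² − 8x. Remainder: −6x² − 15x − 57.
Step 5: lead(−6x² − 15x − 57) ÷ lead(D) = −6x² ÷ −x² = 6. Subtract (6)·D = −6x² − 24x − 48. Remainder: 9x − 9.

R(x) = 9x − 9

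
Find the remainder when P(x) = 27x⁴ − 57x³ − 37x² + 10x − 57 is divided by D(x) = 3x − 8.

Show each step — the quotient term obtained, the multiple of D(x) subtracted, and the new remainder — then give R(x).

Step 1: lead(27x⁴ − 57x³ − 37x² + 10x − 57) ÷ lead(D) = 27x⁴ ÷ 3x = 9x³. Subtract (9x³)·D = 27x⁴ − 72x³. Remainder: 15x³ − 37x² + 10x − 57.
Step 2: lead(15x³ − 37x² + 10x − 57) ÷ lead(D) = 15x³ ÷ 3x = 5x². Subtract (5x²)·D = 15x³ − 40x². Remainder: 3x² + 10x − 57.
Step 3: lead(3x² + 10x − 57) ÷ lead(D) = 3x² ÷ 3x = x. Subtract (x)·D = 3x² − 8x. Remainder: 18x − 57.
Step 4: lead(18x − 57) ÷ lead(D) = 18x ÷ 3x = 6. Subtract (6)·D = 18x − 48. Remainder: −9.

R(x) = −9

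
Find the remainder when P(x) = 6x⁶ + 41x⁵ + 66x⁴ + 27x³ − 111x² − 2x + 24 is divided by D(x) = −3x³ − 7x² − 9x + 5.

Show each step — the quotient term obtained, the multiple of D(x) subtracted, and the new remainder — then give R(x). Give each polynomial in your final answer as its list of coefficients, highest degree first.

Step 1: lead(6x⁶ + 41x⁵ + 66x⁴ + 27x³ − 111x² − 2x + 24) ÷ lead(D) = 6x⁶ ÷ −3x³ = −2x³. Subtract (−2x³)·D = 6x⁶ + 14x⁵ + 18x⁴ − 10x³. Remainder: 27x⁵ + 48x⁴ + 37x³ − 111x² − 2x + 24.
Step 2: lead(27x⁵ + 48x⁴ + 37x³ − 111x² − 2x + 24) ÷ lead(D) = 27x⁵ ÷ −3x³ = −9x². Subtract (−9x²)·D = 27x⁵ + 63x⁴ + 81x³ − 45x². Remainder: −15x⁴ − 44x³ − 66x² − 2x + 24.
Step 3: lead(−15x⁴ − 44x³ − 66x² − 2x + 24) ÷ lead(D) = −15x⁴ ÷ −3x³ = 5x. Subtract (5x)·D = −15x⁴ − 35x³ − 45x² + 25x. Remainder: −9x³ − 21x² − 27x + 24.
Step 4: lead(−9x³ − 21x² − 27x + 24) ÷ lead(D) = −9x³ ÷ −3x³ = 3. Subtract (3)·D = −9x³ − 21x² − 27x + 15. Remainder: 9.

R = [9]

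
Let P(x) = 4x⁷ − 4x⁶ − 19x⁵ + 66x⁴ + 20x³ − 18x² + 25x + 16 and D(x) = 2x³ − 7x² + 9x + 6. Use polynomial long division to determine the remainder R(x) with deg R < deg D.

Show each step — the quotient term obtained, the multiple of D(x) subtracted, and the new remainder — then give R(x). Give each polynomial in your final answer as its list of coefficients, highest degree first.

R = [-8, -2]

Step 1: lead(4x⁷ − 4x⁶ − 19x⁵ + 66x⁴ + 20x³ − 18x² + 25x + 16) ÷ lead(D) = 4x⁷ ÷ 2x³ = 2x⁴. Subtract (2x⁴)·D = 4x⁷ − 14x⁶ + 18x⁵ + 12x⁴. Remainder: 10x⁶ − 37x⁵ + 54x⁴ + 20x³ − 18x² + 25x + 16.
Step 2: lead(10x⁶ − 37x⁵ + 54x⁴ + 20x³ − 18x² + 25x + 16) ÷ lead(D) = 10x⁶ ÷ 2x³ = 5x³. Subtract (5x³)·D = 10x⁶ − 35x⁵ + 45x⁴ + 30x³. Remainder: −2x⁵ + 9x⁴ − 10x³ − 18x² + 25x + 16.
Step 3: lead(−2x⁵ + 9x⁴ − 10x³ − 18x² + 25x + 16) ÷ lead(D) = −2x⁵ ÷ 2x³ = −x². Subtract (−x²)·D = −2x⁵ + 7x⁴ − 9x³ − 6x². Remainder: 2x⁴ − x³ − 12x² + 25x + 16.
Step 4: lead(2x⁴ − x³ − 12x² + 25x + 16) ÷ lead(D) = 2x⁴ ÷ 2x³ = x. Subtract (x)·D = 2x⁴ − 7x³ + 9x² + 6x. Remainder: 6x³ − 21x² + 19x + 16.
Step 5: lead(6x³ − 21x² + 19x + 16) ÷ lead(D) = 6x³ ÷ 2x³ = 3. Subtract (3)·D = 6x³ − 21x² + 27x + 18. Remainder: −8x − 2.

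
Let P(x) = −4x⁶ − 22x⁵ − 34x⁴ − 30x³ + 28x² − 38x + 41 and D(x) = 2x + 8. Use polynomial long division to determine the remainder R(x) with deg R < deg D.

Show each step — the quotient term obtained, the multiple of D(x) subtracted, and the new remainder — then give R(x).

R(x) = 1

Step 1: lead(−4x⁶ − 22x⁵ − 34x⁴ − 30x³ + 28x² − 38x + 41) ÷ lead(D) = −4x⁶ ÷ 2x = −2x⁵. Subtract (−2x⁵)·D = −4x⁶ − 16x⁵. Remainder: −6x⁵ − 34x⁴ − 30x³ + 28x² − 38x + 41.
Step 2: lead(−6x⁵ − 34x⁴ − 30x³ + 28x² − 38x + 41) ÷ lead(D) = −6x⁵ ÷ 2x = −3x⁴. Subtract (−3x⁴)·D = −6x⁵ − 24x⁴. Remainder: −10x⁴ − 30x³ + 28x² − 38x + 41.
Step 3: lead(−10x⁴ − 30x³ + 28x² − 38x + 41) ÷ lead(D) = −10x⁴ ÷ 2x = −5x³. Subtract (−5x³)·D = −10x⁴ − 40x³. Remainder: 10x³ + 28x² − 38x + 41.
Step 4: lead(10x³ + 28x² − 38x + 41) ÷ lead(D) = 10x³ ÷ 2x = 5x². Subtract (5x²)·D = 10x³ + 40x². Remainder: −12x² − 38x + 41.
Step 5: lead(−12x² − 38x + 41) ÷ lead(D) = −12x² ÷ 2x = −6x. Subtract (−6x)·D = −12x² − 48x. Remainder: 10x + 41.
Step 6: lead(10x + 41) ÷ lead(D) = 10x ÷ 2x = 5. Subtract (5)·D = 10x + 40. Remainder: 1.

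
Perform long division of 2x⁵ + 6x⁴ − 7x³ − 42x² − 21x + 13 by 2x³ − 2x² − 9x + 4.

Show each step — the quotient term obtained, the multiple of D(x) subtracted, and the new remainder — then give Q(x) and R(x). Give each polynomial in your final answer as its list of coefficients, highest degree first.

Step 1: lead(2x⁵ + 6x⁴ − 7x³ − 42x² − 21x + 13) ÷ lead(D) = 2x⁵ ÷ 2x³ = x². Subtract (x²)·D = 2x⁵ − 2x⁴ − 9x³ + 4x². Remainder: 8x⁴ + 2x³ − 46x² − 21x + 13.
Step 2: lead(8x⁴ + 2x³ − 46x² − 21x + 13) ÷ lead(D) = 8x⁴ ÷ 2x³ = 4x. Subtract (4x)·D = 8x⁴ − 8x³ − 36x² + 16x. Remainder: 10x³ − 10x² − 37x + 13.
Step 3: lead(10x³ − 10x² − 37x + 13) ÷ lead(D) = 10x³ ÷ 2x³ = 5. Subtract (5)·D = 10x³ − 10x² − 45x + 20. Remainder: 8x − 7.

Q = [1, 4, 5]; R = [8, -7]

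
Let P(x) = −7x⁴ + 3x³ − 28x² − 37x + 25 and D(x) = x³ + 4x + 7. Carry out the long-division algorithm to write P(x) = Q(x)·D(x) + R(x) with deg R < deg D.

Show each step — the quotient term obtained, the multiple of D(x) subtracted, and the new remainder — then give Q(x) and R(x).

Step 1: lead(−7x⁴ + 3x³ − 28x² − 37x + 25) ÷ lead(D) = −7x⁴ ÷ x³ = −7x. Subtract (−7x)·D = −7x⁴ − 28x² − 49x. Remainder: 3x³ + 12x + 25.
Step 2: lead(3x³ + 12x + 25) ÷ lead(D) = 3x³ ÷ x³ = 3. Subtract (3)·D = 3x³ + 12x + 21. Remainder: 4.

Q(x) = −7x + 3; R(x) = 4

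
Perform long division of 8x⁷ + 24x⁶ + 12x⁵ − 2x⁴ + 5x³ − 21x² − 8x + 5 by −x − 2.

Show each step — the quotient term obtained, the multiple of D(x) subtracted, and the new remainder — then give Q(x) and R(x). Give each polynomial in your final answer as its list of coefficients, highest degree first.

Step 1: lead(8x⁷ + 24x⁶ + 12x⁵ − 2x⁴ + 5x³ − 21x² − 8x + 5) ÷ lead(D) = 8x⁷ ÷ −x = −8x⁶. Subtract (−8x⁶)·D = 8x⁷ + 16x⁶. Remainder: 8x⁶ + 12x⁵ − 2x⁴ + 5x³ − 21x² − 8x + 5.
Step 2: lead(8x⁶ + 12x⁵ − 2x⁴ + 5x³ − 21x² − 8x + 5) ÷ lead(D) = 8x⁶ ÷ −x = −8x⁵. Subtract (−8x⁵)·D = 8x⁶ + 16x⁵. Remainder: −4x⁵ − 2x⁴ + 5x³ − 21x² − 8x + 5.
Step 3: lead(−4x⁵ − 2x⁴ + 5x³ − 21x² − 8x + 5) ÷ lead(D) = −4x⁵ ÷ −x = 4x⁴. Subtract (4x⁴)·D = −4x⁵ − 8x⁴. Remainder: 6x⁴ + 5x³ − 21x² − 8x + 5.
Step 4: lead(6x⁴ + 5x³ − 21x² − 8x + 5) ÷ lead(D) = 6x⁴ ÷ −x = −6x³. Subtract (−6x³)·D = 6x⁴ + 12x³. Remainder: −7x³ − 21x² − 8x + 5.
Step 5: lead(−7x³ − 21x² − 8x + 5) ÷ lead(D) = −7x³ ÷ −x = 7x². Subtract (7x²)·D = −7x³ − 14x². Remainder: −7x² − 8x + 5.
Step 6: lead(−7x² − 8x + 5) ÷ lead(D) = −7x² ÷ −x = 7x. Subtract (7x)·D = −7x² − 14x. Remainder: 6x + 5.
Step 7: lead(6x + 5) ÷ lead(D) = 6x ÷ −x = −6. Subtract (−6)·D = 6x + 12. Remainder: −7.

Q = [-8, -8, 4, -6, 7, 7, -6]; R = [-7]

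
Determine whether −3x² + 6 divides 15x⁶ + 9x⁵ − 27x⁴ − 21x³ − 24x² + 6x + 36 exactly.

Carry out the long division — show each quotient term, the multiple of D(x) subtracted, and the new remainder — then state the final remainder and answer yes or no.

Step 1: lead(15x⁶ + 9x⁵ − 27x⁴ − 21x³ − 24x² + 6x + 36) ÷ lead(D) = 15x⁶ ÷ −3x² = −5x⁴. Subtract (−5x⁴)·D = 15x⁶ − 30x⁴. Remainder: 9x⁵ + 3x⁴ − 21x³ − 24x² + 6x + 36.
Step 2: lead(9x⁵ + 3x⁴ − 21x³ − 24x² + 6x + 36) ÷ lead(D) = 9x⁵ ÷ −3x² = −3x³. Subtract (−3x³)·D = 9x⁵ − 18x³. Remainder: 3x⁴ − 3x³ − 24x² + 6x + 36.
Step 3: lead(3x⁴ − 3x³ − 24x² + 6x + 36) ÷ lead(D) = 3x⁴ ÷ −3x² = −x². Subtract (−x²)·D = 3x⁴ − 6x². Remainder: −3x³ − 18x² + 6x + 36.
Step 4: lead(−3x³ − 18x² + 6x + 36) ÷ lead(D) = −3x³ ÷ −3x² = x. Subtract (x)·D = −3x³ + 6x. Remainder: −18x² + 36.
Step 5: lead(−18x² + 36) ÷ lead(D) = −18x² ÷ −3x² = 6. Subtract (6)·D = −18x² + 36. Remainder: 0.

R(x) = 0, so D(x) is a factor of P(x). yes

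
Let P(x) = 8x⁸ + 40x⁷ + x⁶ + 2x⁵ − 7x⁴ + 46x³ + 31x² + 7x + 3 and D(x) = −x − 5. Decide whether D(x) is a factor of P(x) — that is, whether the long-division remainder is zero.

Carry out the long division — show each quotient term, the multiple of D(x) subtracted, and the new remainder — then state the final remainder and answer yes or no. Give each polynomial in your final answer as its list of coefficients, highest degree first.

Step 1: lead(8x⁸ + 40x⁷ + x⁶ + 2x⁵ − 7x⁴ + 46x³ + 31x² + 7x + 3) ÷ lead(D) = 8x⁸ ÷ −x = −8x⁷. Subtract (−8x⁷)·D = 8x⁸ + 40x⁷. Remainder: x⁶ + 2x⁵ − 7x⁴ + 46x³ + 31x² + 7x + 3.
Step 2: lead(x⁶ + 2x⁵ − 7x⁴ + 46x³ + 31x² + 7x + 3) ÷ lead(D) = x⁶ ÷ −x = −x⁵. Subtract (−x⁵)·D = x⁶ + 5x⁵. Remainder: −3x⁵ − 7x⁴ + 46x³ + 31x² + 7x + 3.
Step 3: lead(−3x⁵ − 7x⁴ + 46x³ + 31x² + 7x + 3) ÷ lead(D) = −3x⁵ ÷ −x = 3x⁴. Subtract (3x⁴)·D = −3x⁵ − 15x⁴. Remainder: 8x⁴ + 46x³ + 31x² + 7x + 3.
Step 4: lead(8x⁴ + 46x³ + 31x² + 7x + 3) ÷ lead(D) = 8x⁴ ÷ −x = −8x³. Subtract (−8x³)·D = 8x⁴ + 40x³. Remainder: 6x³ + 31x² + 7x + 3.
Step 5: lead(6x³ + 31x² + 7x + 3) ÷ lead(D) = 6x³ ÷ −x = −6x². Subtract (−6x²)·D = 6x³ + 30x². Remainder: x² + 7x + 3.
Step 6: lead(x² + 7x + 3) ÷ lead(D) = x² ÷ −x = −x. Subtract (−x)·D = x² + 5x. Remainder: 2x + 3.
Step 7: lead(2x + 3) ÷ lead(D) = 2x ÷ −x = −2. Subtract (−2)·D = 2x + 10. Remainder: −7.

R = [-7], so D(x) is not a factor of P(x). no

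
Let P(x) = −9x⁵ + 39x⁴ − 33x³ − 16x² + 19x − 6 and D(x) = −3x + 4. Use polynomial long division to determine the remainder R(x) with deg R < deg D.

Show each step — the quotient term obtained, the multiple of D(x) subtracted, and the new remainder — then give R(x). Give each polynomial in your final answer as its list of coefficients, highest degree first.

R = [-2]

Step 1: lead(−9x⁵ + 39x⁴ − 33x³ − 16x² + 19x − 6) ÷ lead(D) = −9x⁵ ÷ −3x = 3x⁴. Subtract (3x⁴)·D = −9x⁵ + 12x⁴. Remainder: 27x⁴ − 33x³ − 16x² + 19x − 6.
Step 2: lead(27x⁴ − 33x³ − 16x² + 19x − 6) ÷ lead(D) = 27x⁴ ÷ −3x = −9x³. Subtract (−9x³)·D = 27x⁴ − 36x³. Remainder: 3x³ − 16x² + 19x − 6.
Step 3: lead(3x³ − 16x² + 19x − 6) ÷ lead(D) = 3x³ ÷ −3x = −x². Subtract (−x²)·D = 3x³ − 4x². Remainder: −12x² + 19x − 6.
Step 4: lead(−12x² + 19x − 6) ÷ lead(D) = −12x² ÷ −3x = 4x. Subtract (4x)·D = −12x² + 16x. Remainder: 3x − 6.
Step 5: lead(3x − 6) ÷ lead(D) = 3x ÷ −3x = −1. Subtract (−1)·D = 3x − 4. Remainder: −2.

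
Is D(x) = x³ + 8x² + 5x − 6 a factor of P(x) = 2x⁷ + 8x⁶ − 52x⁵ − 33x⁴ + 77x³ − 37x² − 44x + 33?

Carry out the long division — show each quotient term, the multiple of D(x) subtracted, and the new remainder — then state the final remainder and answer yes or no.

Step 1: lead(2x⁷ + 8x⁶ − 52x⁵ − 33x⁴ + 77x³ − 37x² − 44x + 33) ÷ lead(D) = 2x⁷ ÷ x³ = 2x⁴. Subtract (2x⁴)·D = 2x⁷ + 16x⁶ + 10x⁵ − 12x⁴. Remainder: −8x⁶ − 62x⁵ − 21x⁴ + 77x³ − 37x² − 44x + 33.
Step 2: lead(−8x⁶ − 62x⁵ − 21x⁴ + 77x³ − 37x² − 44x + 33) ÷ lead(D) = −8x⁶ ÷ x³ = −8x³. Subtract (−8x³)·D = −8x⁶ − 64x⁵ − 40x⁴ + 48x³. Remainder: 2x⁵ + 19x⁴ + 29x³ − 37x² − 44x + 33.
Step 3: lead(2x⁵ + 19x⁴ + 29x³ − 37x² − 44x + 33) ÷ lead(D) = 2x⁵ ÷ x³ = 2x². Subtract (2x²)·D = 2x⁵ + 16x⁴ + 10x³ − 12x². Remainder: 3x⁴ + 19x³ − 25x² − 44x + 33.
Step 4: lead(3x⁴ + 19x³ − 25x² − 44x + 33) ÷ lead(D) = 3x⁴ ÷ x³ = 3x. Subtract (3x)·D = 3x⁴ + 24x³ + 15x² − 18x. Remainder: −5x³ − 40x² − 26x + 33.
Step 5: lead(−5x³ − 40x² − 26x + 33) ÷ lead(D) = −5x³ ÷ x³ = −5. Subtract (−5)·D = −5x³ − 40x² − 25x + 30. Remainder: −x + 3.

R(x) = −x + 3, so D(x) is not a factor of P(x). no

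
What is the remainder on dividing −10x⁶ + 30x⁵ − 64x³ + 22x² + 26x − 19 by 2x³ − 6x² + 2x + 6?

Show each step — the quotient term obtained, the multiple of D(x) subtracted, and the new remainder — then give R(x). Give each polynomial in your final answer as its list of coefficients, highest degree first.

Step 1: lead(−10x⁶ + 30x⁵ − 64x³ + 22x² + 26x − 19) ÷ lead(D) = −10x⁶ ÷ 2x³ = −5x³. Subtract (−5x³)·D = −10x⁶ + 30x⁵ − 10x⁴ − 30x³. Remainder: 10x⁴ − 34x³ + 22x² + 26x − 19.
Step 2: lead(10x⁴ − 34x³ + 22x² + 26x − 19) ÷ lead(D) = 10x⁴ ÷ 2x³ = 5x. Subtract (5x)·D = 10x⁴ − 30x³ + 10x² + 30x. Remainder: −4x³ + 12x² − 4x − 19.
Step 3: lead(−4x³ + 12x² − 4x − 19) ÷ lead(D) = −4x³ ÷ 2x³ = −2. Subtract (−2)·D = −4x³ + 12x² − 4x − 12. Remainder: −7.

R = [-7]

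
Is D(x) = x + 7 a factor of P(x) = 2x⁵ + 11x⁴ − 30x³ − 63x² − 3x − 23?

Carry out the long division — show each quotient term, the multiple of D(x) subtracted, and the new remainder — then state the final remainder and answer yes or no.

R(x) = −2, so D(x) is not a factor of P(x). no

Step 1: lead(2x⁵ + 11x⁴ − 30x³ − 63x² − 3x − 23) ÷ lead(D) = 2x⁵ ÷ x = 2x⁴. Subtract (2x⁴)·D = 2x⁵ + 14x⁴. Remainder: −3x⁴ − 30x³ − 63x² − 3x − 23.
Step 2: lead(−3x⁴ − 30x³ − 63x² − 3x − 23) ÷ lead(D) = −3x⁴ ÷ x = −3x³. Subtract (−3x³)·D = −3x⁴ − 21x³. Remainder: −9x³ − 63x² − 3x − 23.
Step 3: lead(−9x³ − 63x² − 3x − 23) ÷ lead(D) = −9x³ ÷ x = −9x². Subtract (−9x²)·D = −9x³ − 63x². Remainder: −3x − 23.
Step 4: lead(−3x − 23) ÷ lead(D) = −3x ÷ x = −3. Subtract (−3)·D = −3x − 21. Remainder: −2.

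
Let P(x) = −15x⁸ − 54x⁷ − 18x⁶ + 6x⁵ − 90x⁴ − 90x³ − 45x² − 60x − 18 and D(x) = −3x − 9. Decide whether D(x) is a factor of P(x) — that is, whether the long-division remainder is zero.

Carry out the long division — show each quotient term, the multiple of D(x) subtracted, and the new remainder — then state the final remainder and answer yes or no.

R(x) = 0, so D(x) is a factor of P(x). yes

Step 1: lead(−15x⁸ − 54x⁷ − 18x⁶ + 6x⁵ − 90x⁴ − 90x³ − 45x² − 60x − 18) ÷ lead(D) = −15x⁸ ÷ −3x = 5x⁷. Subtract (5x⁷)·D = −15x⁸ − 45x⁷. Remainder: −9x⁷ − 18x⁶ + 6x⁵ − 90x⁴ − 90x³ − 45x² − 60x − 18.
Step 2: lead(−9x⁷ − 18x⁶ + 6x⁵ − 90x⁴ − 90x³ − 45x² − 60x − 18) ÷ lead(D) = −9x⁷ ÷ −3x = 3x⁶. Subtract (3x⁶)·D = −9x⁷ − 27x⁶. Remainder: 9x⁶ + 6x⁵ − 90x⁴ − 90x³ − 45x² − 60x − 18.
Step 3: lead(9x⁶ + 6x⁵ − 90x⁴ − 90x³ − 45x² − 60x − 18) ÷ lead(D) = 9x⁶ ÷ −3x = −3x⁵. Subtract (−3x⁵)·D = 9x⁶ + 27x⁵. Remainder: −21x⁵ − 90x⁴ − 90x³ − 45x² − 60x − 18.
Step 4: lead(−21x⁵ − 90x⁴ − 90x³ − 45x² − 60x − 18) ÷ lead(D) = −21x⁵ ÷ −3x = 7x⁴. Subtract (7x⁴)·D = −21x⁵ − 63x⁴. Remainder: −27x⁴ − 90x³ − 45x² − 60x − 18.
Step 5: lead(−27x⁴ − 90x³ − 45x² − 60x − 18) ÷ lead(D) = −27x⁴ ÷ −3x = 9x³. Subtract (9x³)·D = −27x⁴ − 81x³. Remainder: −9x³ − 45x² − 60x − 18.
Step 6: lead(−9x³ − 45x² − 60x − 18) ÷ lead(D) = −9x³ ÷ −3x = 3x². Subtract (3x²)·D = −9x³ − 27x². Remainder: −18x² − 60x − 18.
Step 7: lead(−18x² − 60x − 18) ÷ lead(D) = −18x² ÷ −3x = 6x. Subtract (6x)·D = −18x² − 54x. Remainder: −6x − 18.
Step 8: lead(−6x − 18) ÷ lead(D) = −6x ÷ −3x = 2. Subtract (2)·D = −6x − 18. Remainder: 0.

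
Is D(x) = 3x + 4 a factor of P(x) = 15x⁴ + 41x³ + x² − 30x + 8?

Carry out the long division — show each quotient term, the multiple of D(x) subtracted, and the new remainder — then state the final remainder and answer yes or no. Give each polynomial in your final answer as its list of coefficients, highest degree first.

R = [0], so D(x) is a factor of P(x). yes

Step 1: lead(15x⁴ + 41x³ + x² − 30x + 8) ÷ lead(D) = 15x⁴ ÷ 3x = 5x³. Subtract (5x³)·D = 15x⁴ + 20x³. Remainder: 21x³ + x² − 30x + 8.
Step 2: lead(21x³ + x² − 30x + 8) ÷ lead(D) = 21x³ ÷ 3x = 7x². Subtract (7x²)·D = 21x³ + 28x². Remainder: −27x² − 30x + 8.
Step 3: lead(−27x² − 30x + 8) ÷ lead(D) = −27x² ÷ 3x = −9x. Subtract (−9x)·D = −27x² − 36x. Remainder: 6x + 8.
Step 4: lead(6x + 8) ÷ lead(D) = 6x ÷ 3x = 2. Subtract (2)·D = 6x + 8. Remainder: 0.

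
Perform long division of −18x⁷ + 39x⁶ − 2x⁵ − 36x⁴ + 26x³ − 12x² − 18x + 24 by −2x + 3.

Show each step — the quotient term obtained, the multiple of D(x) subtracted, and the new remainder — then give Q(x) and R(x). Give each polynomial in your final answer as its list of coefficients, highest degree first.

Q = [9, -6, -8, 6, -4, 0, 9]; R = [-3]

Step 1: lead(−18x⁷ + 39x⁶ − 2x⁵ − 36x⁴ + 26x³ − 12x² − 18x + 24) ÷ lead(D) = −18x⁷ ÷ −2x = 9x⁶. Subtract (9x⁶)·D = −18x⁷ + 27x⁶. Remainder: 12x⁶ − 2x⁵ − 36x⁴ + 26x³ − 12x² − 18x + 24.
Step 2: lead(12x⁶ − 2x⁵ − 36x⁴ + 26x³ − 12x² − 18x + 24) ÷ lead(D) = 12x⁶ ÷ −2x = −6x⁵. Subtract (−6x⁵)·D = 12x⁶ − 18x⁵. Remainder: 16x⁵ − 36x⁴ + 26x³ − 12x² − 18x + 24.
Step 3: lead(16x⁵ − 36x⁴ + 26x³ − 12x² − 18x + 24) ÷ lead(D) = 16x⁵ ÷ −2x = −8x⁴. Subtract (−8x⁴)·D = 16x⁵ − 24x⁴. Remainder: −12x⁴ + 26x³ − 12x² − 18x + 24.
Step 4: lead(−12x⁴ + 26x³ − 12x² − 18x + 24) ÷ lead(D) = −12x⁴ ÷ −2x = 6x³. Subtract (6x³)·D = −12x⁴ + 18x³. Remainder: 8x³ − 12x² − 18x + 24.
Step 5: lead(8x³ − 12x² − 18x + 24) ÷ lead(D) = 8x³ ÷ −2x = −4x². Subtract (−4x²)·D = 8x³ − 12x². Remainder: −18x + 24.
Step 6: lead(−18x + 24) ÷ lead(D) = −18x ÷ −2x = 9. Subtract (9)·D = −18x + 27. Remainder: −3.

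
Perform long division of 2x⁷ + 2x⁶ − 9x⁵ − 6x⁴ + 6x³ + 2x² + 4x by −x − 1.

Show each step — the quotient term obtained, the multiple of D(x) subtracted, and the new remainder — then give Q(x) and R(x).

Q(x) = −2x⁶ + 9x⁴ − 3x³ − 3x² + x − 5; R(x) = −5

Step 1: lead(2x⁷ + 2x⁶ − 9x⁵ − 6x⁴ + 6x³ + 2x² + 4x) ÷ lead(D) = 2x⁷ ÷ −x = −2x⁶. Subtract (−2x⁶)·D = 2x⁷ + 2x⁶. Remainder: −9x⁵ − 6x⁴ + 6x³ + 2x² + 4x.
Step 2: lead(−9x⁵ − 6x⁴ + 6x³ + 2x² + 4x) ÷ lead(D) = −9x⁵ ÷ −x = 9x⁴. Subtract (9x⁴)·D = −9x⁵ − 9x⁴. Remainder: 3x⁴ + 6x³ + 2x² + 4x.
Step 3: lead(3x⁴ + 6x³ + 2x² + 4x) ÷ lead(D) = 3x⁴ ÷ −x = −3x³. Subtract (−3x³)·D = 3x⁴ + 3x³. Remainder: 3x³ + 2x² + 4x.
Step 4: lead(3x³ + 2x² + 4x) ÷ lead(D) = 3x³ ÷ −x = −3x². Subtract (−3x²)·D = 3x³ + 3x². Remainder: −x² + 4x.
Step 5: lead(−x² + 4x) ÷ lead(D) = −x² ÷ −x = x. Subtract (x)·D = −x² − x. Remainder: 5x.
Step 6: lead(5x) ÷ lead(D) = 5x ÷ −x = −5. Subtract (−5)·D = 5x + 5. Remainder: −5.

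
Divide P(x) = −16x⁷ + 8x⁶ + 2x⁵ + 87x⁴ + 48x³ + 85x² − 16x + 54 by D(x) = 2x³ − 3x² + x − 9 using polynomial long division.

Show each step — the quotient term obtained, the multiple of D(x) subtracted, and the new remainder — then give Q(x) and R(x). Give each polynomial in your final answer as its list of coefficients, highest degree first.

Step 1: lead(−16x⁷ + 8x⁶ + 2x⁵ + 87x⁴ + 48x³ + 85x² − 16x + 54) ÷ lead(D) = −16x⁷ ÷ 2x³ = −8x⁴. Subtract (−8x⁴)·D = −16x⁷ + 24x⁶ − 8x⁵ + 72x⁴. Remainder: −16x⁶ + 10x⁵ + 15x⁴ + 48x³ + 85x² − 16x + 54.
Step 2: lead(−16x⁶ + 10x⁵ + 15x⁴ + 48x³ + 85x² − 16x + 54) ÷ lead(D) = −16x⁶ ÷ 2x³ = −8x³. Subtract (−8x³)·D = −16x⁶ + 24x⁵ − 8x⁴ + 72x³. Remainder: −14x⁵ + 23x⁴ − 24x³ + 85x² − 16x + 54.
Step 3: lead(−14x⁵ + 23x⁴ − 24x³ + 85x² − 16x + 54) ÷ lead(D) = −14x⁵ ÷ 2x³ = −7x². Subtract (−7x²)·D = −14x⁵ + 21x⁴ − 7x³ + 63x². Remainder: 2x⁴ − 17x³ + 22x² − 16x + 54.
Step 4: lead(2x⁴ − 17x³ + 22x² − 16x + 54) ÷ lead(D) = 2x⁴ ÷ 2x³ = x. Subtract (x)·D = 2x⁴ − 3x³ + x² − 9x. Remainder: −14x³ + 21x² − 7x + 54.
Step 5: lead(−14x³ + 21x² − 7x + 54) ÷ lead(D) = −14x³ ÷ 2x³ = −7. Subtract (−7)·D = −14x³ + 21x² − 7x + 63. Remainder: −9.

Q = [-8, -8, -7, 1, -7]; R = [-9]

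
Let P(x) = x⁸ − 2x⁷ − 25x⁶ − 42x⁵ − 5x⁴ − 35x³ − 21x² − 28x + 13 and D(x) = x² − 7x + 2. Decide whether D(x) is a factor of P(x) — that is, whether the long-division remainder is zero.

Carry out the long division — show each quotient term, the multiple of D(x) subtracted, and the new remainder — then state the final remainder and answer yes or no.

R(x) = 9x − 1, so D(x) is not a factor of P(x). no

Step 1: lead(x⁸ − 2x⁷ − 25x⁶ − 42x⁵ − 5x⁴ − 35x³ − 21x² − 28x + 13) ÷ lead(D) = x⁸ ÷ x² = x⁶. Subtract (x⁶)·D = x⁸ − 7x⁷ + 2x⁶. Remainder: 5x⁷ − 27x⁶ − 42x⁵ − 5x⁴ − 35x³ − 21x² − 28x + 13.
Step 2: lead(5x⁷ − 27x⁶ − 42x⁵ − 5x⁴ − 35x³ − 21x² − 28x + 13) ÷ lead(D) = 5x⁷ ÷ x² = 5x⁵. Subtract (5x⁵)·D = 5x⁷ − 35x⁶ + 10x⁵. Remainder: 8x⁶ − 52x⁵ − 5x⁴ − 35x³ − 21x² − 28x + 13.
Step 3: lead(8x⁶ − 52x⁵ − 5x⁴ − 35x³ − 21x² − 28x + 13) ÷ lead(D) = 8x⁶ ÷ x² = 8x⁴. Subtract (8x⁴)·D = 8x⁶ − 56x⁵ + 16x⁴. Remainder: 4x⁵ − 21x⁴ − 35x³ − 21x² − 28x + 13.
Step 4: lead(4x⁵ − 21x⁴ − 35x³ − 21x² − 28x + 13) ÷ lead(D) = 4x⁵ ÷ x² = 4x³. Subtract (4x³)·D = 4x⁵ − 28x⁴ + 8x³. Remainder: 7x⁴ − 43x³ − 21x² − 28x + 13.
Step 5: lead(7x⁴ − 43x³ − 21x² − 28x + 13) ÷ lead(D) = 7x⁴ ÷ x² = 7x². Subtract (7x²)·D = 7x⁴ − 49x³ + 14x². Remainder: 6x³ − 35x² − 28x + 13.
Step 6: lead(6x³ − 35x² − 28x + 13) ÷ lead(D) = 6x³ ÷ x² = 6x. Subtract (6x)·D = 6x³ − 42x² + 12x. Remainder: 7x² − 40x + 13.
Step 7: lead(7x² − 40x + 13) ÷ lead(D) = 7x² ÷ x² = 7. Subtract (7)·D = 7x² − 49x + 14. Remainder: 9x − 1.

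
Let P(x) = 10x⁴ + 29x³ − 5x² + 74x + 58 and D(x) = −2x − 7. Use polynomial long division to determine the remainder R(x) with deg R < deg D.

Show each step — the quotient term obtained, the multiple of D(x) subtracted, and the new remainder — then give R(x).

Step 1: lead(10x⁴ + 29x³ − 5x² + 74x + 58) ÷ lead(D) = 10x⁴ ÷ −2x = −5x³. Subtract (−5x³)·D = 10x⁴ + 35x³. Remainder: −6x³ − 5x² + 74x + 58.
Step 2: lead(−6x³ − 5x² + 74x + 58) ÷ lead(D) = −6x³ ÷ −2x = 3x². Subtract (3x²)·D = −6x³ − 21x². Remainder: 16x² + 74x + 58.
Step 3: lead(16x² + 74x + 58) ÷ lead(D) = 16x² ÷ −2x = −8x. Subtract (−8x)·D = 16x² + 56x. Remainder: 18x + 58.
Step 4: lead(18x + 58) ÷ lead(D) = 18x ÷ −2x = −9. Subtract (−9)·D = 18x + 63. Remainder: −5.

R(x) = −5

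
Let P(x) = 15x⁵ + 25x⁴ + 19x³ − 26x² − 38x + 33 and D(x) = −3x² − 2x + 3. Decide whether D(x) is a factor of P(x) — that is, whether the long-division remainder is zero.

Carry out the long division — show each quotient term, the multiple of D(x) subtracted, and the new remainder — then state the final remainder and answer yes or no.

Step 1: lead(15x⁵ + 25x⁴ + 19x³ − 26x² − 38x + 33) ÷ lead(D) = 15x⁵ ÷ −3x² = −5x³. Subtract (−5x³)·D = 15x⁵ + 10x⁴ − 15x³. Remainder: 15x⁴ + 34x³ − 26x² − 38x + 33.
Step 2: lead(15x⁴ + 34x³ − 26x² − 38x + 33) ÷ lead(D) = 15x⁴ ÷ −3x² = −5x². Subtract (−5x²)·D = 15x⁴ + 10x³ − 15x². Remainder: 24x³ − 11x² − 38x + 33.
Step 3: lead(24x³ − 11x² − 38x + 33) ÷ lead(D) = 24x³ ÷ −3x² = −8x. Subtract (−8x)·D = 24x³ + 16x² − 24x. Remainder: −27x² − 14x + 33.
Step 4: lead(−27x² − 14x + 33) ÷ lead(D) = −27x² ÷ −3x² = 9. Subtract (9)·D = −27x² − 18x + 27. Remainder: 4x + 6.

R(x) = 4x + 6, so D(x) is not a factor of P(x). no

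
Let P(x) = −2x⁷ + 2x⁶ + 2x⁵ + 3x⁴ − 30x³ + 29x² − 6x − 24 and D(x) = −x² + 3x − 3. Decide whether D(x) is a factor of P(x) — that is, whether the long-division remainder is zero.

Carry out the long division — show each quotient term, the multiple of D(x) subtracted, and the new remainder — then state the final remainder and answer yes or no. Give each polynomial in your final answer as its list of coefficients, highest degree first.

Step 1: lead(−2x⁷ + 2x⁶ + 2x⁵ + 3x⁴ − 30x³ + 29x² − 6x − 24) ÷ lead(D) = −2x⁷ ÷ −x² = 2x⁵. Subtract (2x⁵)·D = −2x⁷ + 6x⁶ − 6x⁵. Remainder: −4x⁶ + 8x⁵ + 3x⁴ − 30x³ + 29x² − 6x − 24.
Step 2: lead(−4x⁶ + 8x⁵ + 3x⁴ − 30x³ + 29x² − 6x − 24) ÷ lead(D) = −4x⁶ ÷ −x² = 4x⁴. Subtract (4x⁴)·D = −4x⁶ + 12x⁵ − 12x⁴. Remainder: −4x⁵ + 15x⁴ − 30x³ + 29x² − 6x − 24.
Step 3: lead(−4x⁵ + 15x⁴ − 30x³ + 29x² − 6x − 24) ÷ lead(D) = −4x⁵ ÷ −x² = 4x³. Subtract (4x³)·D = −4x⁵ + 12x⁴ − 12x³. Remainder: 3x⁴ − 18x³ + 29x² − 6x − 24.
Step 4: lead(3x⁴ − 18x³ + 29x² − 6x − 24) ÷ lead(D) = 3x⁴ ÷ −x² = −3x². Subtract (−3x²)·D = 3x⁴ − 9x³ + 9x². Remainder: −9x³ + 20x² − 6x − 24.
Step 5: lead(−9x³ + 20x² − 6x − 24) ÷ lead(D) = −9x³ ÷ −x² = 9x. Subtract (9x)·D = −9x³ + 27x² − 27x. Remainder: −7x² + 21x − 24.
Step 6: lead(−7x² + 21x − 24) ÷ lead(D) = −7x² ÷ −x² = 7. Subtract (7)·D = −7x² + 21x − 21. Remainder: −3.

R = [-3], so D(x) is not a factor of P(x). no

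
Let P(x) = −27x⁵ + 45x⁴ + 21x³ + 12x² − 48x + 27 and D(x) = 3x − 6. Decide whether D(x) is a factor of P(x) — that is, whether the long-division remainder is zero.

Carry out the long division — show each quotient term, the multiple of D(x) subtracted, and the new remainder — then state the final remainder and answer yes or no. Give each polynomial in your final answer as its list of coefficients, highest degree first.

R = [3], so D(x) is not a factor of P(x). no

Step 1: lead(−27x⁵ + 45x⁴ + 21x³ + 12x² − 48x + 27) ÷ lead(D) = −27x⁵ ÷ 3x = −9x⁴. Subtract (−9x⁴)·D = −27x⁵ + 54x⁴. Remainder: −9x⁴ + 21x³ + 12x² − 48x + 27.
Step 2: lead(−9x⁴ + 21x³ + 12x² − 48x + 27) ÷ lead(D) = −9x⁴ ÷ 3x = −3x³. Subtract (−3x³)·D = −9x⁴ + 18x³. Remainder: 3x³ + 12x² − 48x + 27.
Step 3: lead(3x³ + 12x² − 48x + 27) ÷ lead(D) = 3x³ ÷ 3x = x². Subtract (x²)·D = 3x³ − 6x². Remainder: 18x² − 48x + 27.
Step 4: lead(18x² − 48x + 27) ÷ lead(D) = 18x² ÷ 3x = 6x. Subtract (6x)·D = 18x² − 36x. Remainder: −12x + 27.
Step 5: lead(−12x + 27) ÷ lead(D) = −12x ÷ 3x = −4. Subtract (−4)·D = −12x + 24. Remainder: 3.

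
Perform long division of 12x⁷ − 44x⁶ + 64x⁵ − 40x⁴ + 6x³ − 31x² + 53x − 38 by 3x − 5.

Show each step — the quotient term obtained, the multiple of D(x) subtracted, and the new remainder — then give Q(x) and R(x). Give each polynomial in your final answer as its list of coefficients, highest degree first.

Q = [4, -8, 8, 0, 2, -7, 6]; R = [-8]

Step 1: lead(12x⁷ − 44x⁶ + 64x⁵ − 40x⁴ + 6x³ − 31x² + 53x − 38) ÷ lead(D) = 12x⁷ ÷ 3x = 4x⁶. Subtract (4x⁶)·D = 12x⁷ − 20x⁶. Remainder: −24x⁶ + 64x⁵ − 40x⁴ + 6x³ − 31x² + 53x − 38.
Step 2: lead(−24x⁶ + 64x⁵ − 40x⁴ + 6x³ − 31x² + 53x − 38) ÷ lead(D) = −24x⁶ ÷ 3x = −8x⁵. Subtract (−8x⁵)·D = −24x⁶ + 40x⁵. Remainder: 24x⁵ − 40x⁴ + 6x³ − 31x² + 53x − 38.
Step 3: lead(24x⁵ − 40x⁴ + 6x³ − 31x² + 53x − 38) ÷ lead(D) = 24x⁵ ÷ 3x = 8x⁴. Subtract (8x⁴)·D = 24x⁵ − 40x⁴. Remainder: 6x³ − 31x² + 53x − 38.
Step 4: lead(6x³ − 31x² + 53x − 38) ÷ lead(D) = 6x³ ÷ 3x = 2x². Subtract (2x²)·D = 6x³ − 10x². Remainder: −21x² + 53x − 38.
Step 5: lead(−21x² + 53x − 38) ÷ lead(D) = −21x² ÷ 3x = −7x. Subtract (−7x)·D = −21x² + 35x. Remainder: 18x − 38.
Step 6: lead(18x − 38) ÷ lead(D) = 18x ÷ 3x = 6. Subtract (6)·D = 18x − 30. Remainder: −8.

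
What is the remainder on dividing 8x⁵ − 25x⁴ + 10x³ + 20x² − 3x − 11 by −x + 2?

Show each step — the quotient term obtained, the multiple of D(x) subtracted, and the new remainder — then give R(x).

Step 1: lead(8x⁵ − 25x⁴ + 10x³ + 20x² − 3x − 11) ÷ lead(D) = 8x⁵ ÷ −x = −8x⁴. Subtract (−8x⁴)·D = 8x⁵ − 16x⁴. Remainder: −9x⁴ + 10x³ + 20x² − 3x − 11.
Step 2: lead(−9x⁴ + 10x³ + 20x² − 3x − 11) ÷ lead(D) = −9x⁴ ÷ −x = 9x³. Subtract (9x³)·D = −9x⁴ + 18x³. Remainder: −8x³ + 20x² − 3x − 11.
Step 3: lead(−8x³ + 20x² − 3x − 11) ÷ lead(D) = −8x³ ÷ −x = 8x². Subtract (8x²)·D = −8x³ + 16x². Remainder: 4x² − 3x − 11.
Step 4: lead(4x² − 3x − 11) ÷ lead(D) = 4x² ÷ −x = −4x. Subtract (−4x)·D = 4x² − 8x. Remainder: 5x − 11.
Step 5: lead(5x − 11) ÷ lead(D) = 5x ÷ −x = −5. Subtract (−5)·D = 5x − 10. Remainder: −1.

R(x) = −1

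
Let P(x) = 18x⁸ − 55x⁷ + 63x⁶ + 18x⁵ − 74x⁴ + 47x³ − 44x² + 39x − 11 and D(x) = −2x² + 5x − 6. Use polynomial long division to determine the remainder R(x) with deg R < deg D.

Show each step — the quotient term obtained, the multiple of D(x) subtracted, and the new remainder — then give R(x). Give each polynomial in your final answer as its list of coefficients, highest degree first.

R = [7]

Step 1: lead(18x⁸ − 55x⁷ + 63x⁶ + 18x⁵ − 74x⁴ + 47x³ − 44x² + 39x − 11) ÷ lead(D) = 18x⁸ ÷ −2x² = −9x⁶. Subtract (−9x⁶)·D = 18x⁸ − 45x⁷ + 54x⁶. Remainder: −10x⁷ + 9x⁶ + 18x⁵ − 74x⁴ + 47x³ − 44x² + 39x − 11.
Step 2: lead(−10x⁷ + 9x⁶ + 18x⁵ − 74x⁴ + 47x³ − 44x² + 39x − 11) ÷ lead(D) = −10x⁷ ÷ −2x² = 5x⁵. Subtract (5x⁵)·D = −10x⁷ + 25x⁶ − 30x⁵. Remainder: −16x⁶ + 48x⁵ − 74x⁴ + 47x³ − 44x² + 39x − 11.
Step 3: lead(−16x⁶ + 48x⁵ − 74x⁴ + 47x³ − 44x² + 39x − 11) ÷ lead(D) = −16x⁶ ÷ −2x² = 8x⁴. Subtract (8x⁴)·D = −16x⁶ + 40x⁵ − 48x⁴. Remainder: 8x⁵ − 26x⁴ + 47x³ − 44x² + 39x − 11.
Step 4: lead(8x⁵ − 26x⁴ + 47x³ − 44x² + 39x − 11) ÷ lead(D) = 8x⁵ ÷ −2x² = −4x³. Subtract (−4x³)·D = 8x⁵ − 20x⁴ + 24x³. Remainder: −6x⁴ + 23x³ − 44x² + 39x − 11.
Step 5: lead(−6x⁴ + 23x³ − 44x² + 39x − 11) ÷ lead(D) = −6x⁴ ÷ −2x² = 3x². Subtract (3x²)·D = −6x⁴ + 15x³ − 18x². Remainder: 8x³ − 26x² + 39x − 11.
Step 6: lead(8x³ − 26x² + 39x − 11) ÷ lead(D) = 8x³ ÷ −2x² = −4x. Subtract (−4x)·D = 8x³ − 20x² + 24x. Remainder: −6x² + 15x − 11.
Step 7: lead(−6x² + 15x − 11) ÷ lead(D) = −6x² ÷ −2x² = 3. Subtract (3)·D = −6x² + 15x − 18. Remainder: 7.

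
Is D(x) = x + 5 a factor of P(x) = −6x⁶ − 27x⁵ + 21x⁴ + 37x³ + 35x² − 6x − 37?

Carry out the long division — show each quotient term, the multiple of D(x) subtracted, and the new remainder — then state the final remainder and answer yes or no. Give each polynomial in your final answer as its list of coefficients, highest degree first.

Step 1: lead(−6x⁶ − 27x⁵ + 21x⁴ + 37x³ + 35x² − 6x − 37) ÷ lead(D) = −6x⁶ ÷ x = −6x⁵. Subtract (−6x⁵)·D = −6x⁶ − 30x⁵. Remainder: 3x⁵ + 21x⁴ + 37x³ + 35x² − 6x − 37.
Step 2: lead(3x⁵ + 21x⁴ + 37x³ + 35x² − 6x − 37) ÷ lead(D) = 3x⁵ ÷ x = 3x⁴. Subtract (3x⁴)·D = 3x⁵ + 15x⁴. Remainder: 6x⁴ + 37x³ + 35x² − 6x − 37.
Step 3: lead(6x⁴ + 37x³ + 35x² − 6x − 37) ÷ lead(D) = 6x⁴ ÷ x = 6x³. Subtract (6x³)·D = 6x⁴ + 30x³. Remainder: 7x³ + 35x² − 6x − 37.
Step 4: lead(7x³ + 35x² − 6x − 37) ÷ lead(D) = 7x³ ÷ x = 7x². Subtract (7x²)·D = 7x³ + 35x². Remainder: −6x − 37.
Step 5: lead(−6x − 37) ÷ lead(D) = −6x ÷ x = −6. Subtract (−6)·D = −6x − 30. Remainder: −7.

R = [-7], so D(x) is not a factor of P(x). no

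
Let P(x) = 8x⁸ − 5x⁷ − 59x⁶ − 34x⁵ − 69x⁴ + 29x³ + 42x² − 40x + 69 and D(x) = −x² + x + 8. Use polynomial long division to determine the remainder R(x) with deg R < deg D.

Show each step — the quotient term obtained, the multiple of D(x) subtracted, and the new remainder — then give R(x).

R(x) = 5

Step 1: lead(8x⁸ − 5x⁷ − 59x⁶ − 34x⁵ − 69x⁴ + 29x³ + 42x² − 40x + 69) ÷ lead(D) = 8x⁸ ÷ −x² = −8x⁶. Subtract (−8x⁶)·D = 8x⁸ − 8x⁷ − 64x⁶. Remainder: 3x⁷ + 5x⁶ − 34x⁵ − 69x⁴ + 29x³ + 42x² − 40x + 69.
Step 2: lead(3x⁷ + 5x⁶ − 34x⁵ − 69x⁴ + 29x³ + 42x² − 40x + 69) ÷ lead(D) = 3x⁷ ÷ −x² = −3x⁵. Subtract (−3x⁵)·D = 3x⁷ − 3x⁶ − 24x⁵. Remainder: 8x⁶ − 10x⁵ − 69x⁴ + 29x³ + 42x² − 40x + 69.
Step 3: lead(8x⁶ − 10x⁵ − 69x⁴ + 29x³ + 42x² − 40x + 69) ÷ lead(D) = 8x⁶ ÷ −x² = −8x⁴. Subtract (−8x⁴)·D = 8x⁶ − 8x⁵ − 64x⁴. Remainder: −2x⁵ − 5x⁴ + 29x³ + 42x² − 40x + 69.
Step 4: lead(−2x⁵ − 5x⁴ + 29x³ + 42x² − 40x + 69) ÷ lead(D) = −2x⁵ ÷ −x² = 2x³. Subtract (2x³)·D = −2x⁵ + 2x⁴ + 16x³. Remainder: −7x⁴ + 13x³ + 42x² − 40x + 69.
Step 5: lead(−7x⁴ + 13x³ + 42x² − 40x + 69) ÷ lead(D) = −7x⁴ ÷ −x² = 7x². Subtract (7x²)·D = −7x⁴ + 7x³ + 56x². Remainder: 6x³ − 14x² − 40x + 69.
Step 6: lead(6x³ − 14x² − 40x + 69) ÷ lead(D) = 6x³ ÷ −x² = −6x. Subtract (−6x)·D = 6x³ − 6x² − 48x. Remainder: −8x² + 8x + 69.
Step 7: lead(−8x² + 8x + 69) ÷ lead(D) = −8x² ÷ −x² = 8. Subtract (8)·D = −8x² + 8x + 64. Remainder: 5.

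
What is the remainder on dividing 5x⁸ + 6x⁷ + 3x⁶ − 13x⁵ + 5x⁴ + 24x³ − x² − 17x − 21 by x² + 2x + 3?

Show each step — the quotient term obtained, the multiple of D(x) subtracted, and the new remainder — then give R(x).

Step 1: lead(5x⁸ + 6x⁷ + 3x⁶ − 13x⁵ + 5x⁴ + 24x³ − x² − 17x − 21) ÷ lead(D) = 5x⁸ ÷ x² = 5x⁶. Subtract (5x⁶)·D = 5x⁸ + 10x⁷ + 15x⁶. Remainder: −4x⁷ − 12x⁶ − 13x⁵ + 5x⁴ + 24x³ − x² − 17x − 21.
Step 2: lead(−4x⁷ − 12x⁶ − 13x⁵ + 5x⁴ + 24x³ − x² − 17x − 21) ÷ lead(D) = −4x⁷ ÷ x² = −4x⁵. Subtract (−4x⁵)·D = −4x⁷ − 8x⁶ − 12x⁵. Remainder: −4x⁶ − x⁵ + 5x⁴ + 24x³ − x² − 17x − 21.
Step 3: lead(−4x⁶ − x⁵ + 5x⁴ + 24x³ − x² − 17x − 21) ÷ lead(D) = −4x⁶ ÷ x² = −4x⁴. Subtract (−4x⁴)·D = −4x⁶ − 8x⁵ − 12x⁴. Remainder: 7x⁵ + 17x⁴ + 24x³ − x² − 17x − 21.
Step 4: lead(7x⁵ + 17x⁴ + 24x³ − x² − 17x − 21) ÷ lead(D) = 7x⁵ ÷ x² = 7x³. Subtract (7x³)·D = 7x⁵ + 14x⁴ + 21x³. Remainder: 3x⁴ + 3x³ − x² − 17x − 21.
Step 5: lead(3x⁴ + 3x³ − x² − 17x − 21) ÷ lead(D) = 3x⁴ ÷ x² = 3x². Subtract (3x²)·D = 3x⁴ + 6x³ + 9x². Remainder: −3x³ − 10x² − 17x − 21.
Step 6: lead(−3x³ − 10x² − 17x − 21) ÷ lead(D) = −3x³ ÷ x² = −3x. Subtract (−3x)·D = −3x³ − 6x² − 9x. Remainder: −4x² − 8x − 21.
Step 7: lead(−4x² − 8x − 21) ÷ lead(D) = −4x² ÷ x² = −4. Subtract (−4)·D = −4x² − 8x − 12. Remainder: −9.

R(x) = −9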